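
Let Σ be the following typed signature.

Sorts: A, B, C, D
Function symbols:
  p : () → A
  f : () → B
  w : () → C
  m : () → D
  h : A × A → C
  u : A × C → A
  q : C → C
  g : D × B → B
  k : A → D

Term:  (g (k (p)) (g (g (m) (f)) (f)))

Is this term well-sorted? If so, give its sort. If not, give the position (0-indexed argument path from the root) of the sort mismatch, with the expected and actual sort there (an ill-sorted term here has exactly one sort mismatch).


    (p) : A
  (k (p)) : D
      (m) : D
      (f) : B
    (g (m) (f)) : B
    (f) : B
  (g (g (m) (f)) (f)) : ✗ arg 0 at [1, 0] has sort B, expected D

ill-sorted at position [1, 0]: expected D, got B


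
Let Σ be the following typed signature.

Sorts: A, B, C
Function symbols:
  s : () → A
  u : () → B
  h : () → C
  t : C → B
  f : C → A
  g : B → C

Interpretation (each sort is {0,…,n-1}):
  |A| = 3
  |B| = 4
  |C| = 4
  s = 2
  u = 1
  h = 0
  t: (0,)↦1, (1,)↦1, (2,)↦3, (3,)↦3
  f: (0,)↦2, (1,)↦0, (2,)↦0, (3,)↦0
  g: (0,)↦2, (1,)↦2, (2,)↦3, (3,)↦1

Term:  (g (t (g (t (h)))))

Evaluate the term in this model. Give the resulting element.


value = 1

  h = 0
  (t (h)) = t(0,) = 1
  (g (t (h))) = g(1,) = 2
  (t (g (t (h)))) = t(2,) = 3
  (g (t (g (t (h))))) = g(3,) = 1


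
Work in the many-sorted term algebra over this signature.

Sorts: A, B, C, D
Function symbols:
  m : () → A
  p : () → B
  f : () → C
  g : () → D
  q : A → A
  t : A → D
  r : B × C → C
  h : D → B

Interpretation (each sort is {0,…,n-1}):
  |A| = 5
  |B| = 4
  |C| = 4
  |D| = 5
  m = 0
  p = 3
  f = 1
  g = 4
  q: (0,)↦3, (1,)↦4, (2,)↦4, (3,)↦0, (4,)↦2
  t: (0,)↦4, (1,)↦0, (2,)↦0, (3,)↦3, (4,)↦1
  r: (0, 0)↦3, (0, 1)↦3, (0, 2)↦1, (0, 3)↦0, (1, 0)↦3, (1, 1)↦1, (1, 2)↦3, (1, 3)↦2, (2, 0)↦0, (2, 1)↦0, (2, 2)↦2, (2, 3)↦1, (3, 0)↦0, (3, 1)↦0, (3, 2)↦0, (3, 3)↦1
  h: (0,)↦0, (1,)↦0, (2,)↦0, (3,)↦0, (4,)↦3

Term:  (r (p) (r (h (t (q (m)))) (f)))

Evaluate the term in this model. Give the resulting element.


value = 1

  p = 3
  m = 0
  (q (m)) = q(0,) = 3
  (t (q (m))) = t(3,) = 3
  (h (t (q (m)))) = h(3,) = 0
  f = 1
  (r (h (t (q (m)))) (f)) = r(0, 1) = 3
  (r (p) (r (h (t (q (m)))) (f))) = r(3, 3) = 1


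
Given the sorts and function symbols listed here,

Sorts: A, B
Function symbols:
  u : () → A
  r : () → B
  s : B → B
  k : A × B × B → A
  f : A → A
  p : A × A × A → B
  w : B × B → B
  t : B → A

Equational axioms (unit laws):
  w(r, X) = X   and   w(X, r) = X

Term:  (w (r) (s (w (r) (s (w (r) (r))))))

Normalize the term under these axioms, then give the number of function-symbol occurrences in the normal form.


size = 3

1. (w (r) (s (w (r) (s (w (r) (r))))))  →  (s (w (r) (s (w (r) (r)))))
2. (s (w (r) (s (w (r) (r)))))  →  (s (s (w (r) (r))))
3. (s (s (w (r) (r))))  →  (s (s (r)))
normal form: (s (s (r)))


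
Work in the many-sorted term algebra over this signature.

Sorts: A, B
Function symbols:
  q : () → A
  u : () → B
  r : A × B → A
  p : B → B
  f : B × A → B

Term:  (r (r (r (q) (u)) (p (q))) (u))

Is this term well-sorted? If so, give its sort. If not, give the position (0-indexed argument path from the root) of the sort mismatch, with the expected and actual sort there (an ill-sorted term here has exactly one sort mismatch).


      (q) : A
      (u) : B
    (r (q) (u)) : A
      (q) : A
    (p (q)) : ✗ arg 0 at [0, 1, 0] has sort A, expected B
  (u) : B

ill-sorted at position [0, 1, 0]: expected B, got A


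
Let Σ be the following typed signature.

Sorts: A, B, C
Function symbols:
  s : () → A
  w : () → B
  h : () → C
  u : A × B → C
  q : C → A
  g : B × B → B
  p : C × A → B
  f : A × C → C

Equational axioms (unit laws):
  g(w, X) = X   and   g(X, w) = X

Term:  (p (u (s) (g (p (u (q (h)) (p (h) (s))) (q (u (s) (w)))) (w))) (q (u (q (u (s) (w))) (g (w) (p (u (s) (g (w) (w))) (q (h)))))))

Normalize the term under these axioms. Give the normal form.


1. (p (u (s) (g (p (u (q (h)) (p (h) (s))) (q (u (s) (w)))) (w))) (q (u (q (u (s) (w))) (g (w) (p (u (s) (g (w) (w))) (q (h)))))))  →  (p (u (s) (p (u (q (h)) (p (h) (s))) (q (u (s) (w))))) (q (u (q (u (s) (w))) (g (w) (p (u (s) (g (w) (w))) (q (h)))))))
2. (p (u (s) (p (u (q (h)) (p (h) (s))) (q (u (s) (w))))) (q (u (q (u (s) (w))) (g (w) (p (u (s) (g (w) (w))) (q (h)))))))  →  (p (u (s) (p (u (q (h)) (p (h) (s))) (q (u (s) (w))))) (q (u (q (u (s) (w))) (p (u (s) (g (w) (w))) (q (h))))))
3. (p (u (s) (p (u (q (h)) (p (h) (s))) (q (u (s) (w))))) (q (u (q (u (s) (w))) (p (u (s) (g (w) (w))) (q (h))))))  →  (p (u (s) (p (u (q (h)) (p (h) (s))) (q (u (s) (w))))) (q (u (q (u (s) (w))) (p (u (s) (w)) (q (h))))))

normal form = (p (u (s) (p (u (q (h)) (p (h) (s))) (q (u (s) (w))))) (q (u (q (u (s) (w))) (p (u (s) (w)) (q (h))))))


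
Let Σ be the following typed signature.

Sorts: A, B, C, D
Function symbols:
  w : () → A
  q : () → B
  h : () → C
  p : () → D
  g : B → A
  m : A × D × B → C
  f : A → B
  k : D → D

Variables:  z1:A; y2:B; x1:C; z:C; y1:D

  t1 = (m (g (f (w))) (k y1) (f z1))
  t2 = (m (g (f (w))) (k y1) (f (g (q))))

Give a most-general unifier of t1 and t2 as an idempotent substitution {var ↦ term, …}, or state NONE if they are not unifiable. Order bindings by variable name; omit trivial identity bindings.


{z1 ↦ (g (q))}


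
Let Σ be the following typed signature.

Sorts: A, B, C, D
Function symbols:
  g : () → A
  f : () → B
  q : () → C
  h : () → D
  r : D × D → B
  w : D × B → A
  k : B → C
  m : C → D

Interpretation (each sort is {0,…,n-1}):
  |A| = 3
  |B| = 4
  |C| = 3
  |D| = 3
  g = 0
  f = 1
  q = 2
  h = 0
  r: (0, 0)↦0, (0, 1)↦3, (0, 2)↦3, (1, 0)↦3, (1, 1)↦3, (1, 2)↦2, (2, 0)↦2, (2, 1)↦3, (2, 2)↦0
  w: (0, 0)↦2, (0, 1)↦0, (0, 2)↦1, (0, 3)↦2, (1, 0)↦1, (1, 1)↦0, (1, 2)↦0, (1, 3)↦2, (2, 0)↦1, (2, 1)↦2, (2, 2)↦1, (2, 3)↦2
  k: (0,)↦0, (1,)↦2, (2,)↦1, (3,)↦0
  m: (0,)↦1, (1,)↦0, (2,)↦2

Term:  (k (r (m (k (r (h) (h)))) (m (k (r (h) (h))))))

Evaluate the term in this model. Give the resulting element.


  h = 0
  h = 0
  (r (h) (h)) = r(0, 0) = 0
  (k (r (h) (h))) = k(0,) = 0
  (m (k (r (h) (h)))) = m(0,) = 1
  h = 0
  h = 0
  (r (h) (h)) = r(0, 0) = 0
  (k (r (h) (h))) = k(0,) = 0
  (m (k (r (h) (h)))) = m(0,) = 1
  (r (m (k (r (h) (h)))) (m (k (r (h) (h))))) = r(1, 1) = 3
  (k (r (m (k (r (h) (h)))) (m (k (r (h) (h)))))) = k(3,) = 0

value = 0


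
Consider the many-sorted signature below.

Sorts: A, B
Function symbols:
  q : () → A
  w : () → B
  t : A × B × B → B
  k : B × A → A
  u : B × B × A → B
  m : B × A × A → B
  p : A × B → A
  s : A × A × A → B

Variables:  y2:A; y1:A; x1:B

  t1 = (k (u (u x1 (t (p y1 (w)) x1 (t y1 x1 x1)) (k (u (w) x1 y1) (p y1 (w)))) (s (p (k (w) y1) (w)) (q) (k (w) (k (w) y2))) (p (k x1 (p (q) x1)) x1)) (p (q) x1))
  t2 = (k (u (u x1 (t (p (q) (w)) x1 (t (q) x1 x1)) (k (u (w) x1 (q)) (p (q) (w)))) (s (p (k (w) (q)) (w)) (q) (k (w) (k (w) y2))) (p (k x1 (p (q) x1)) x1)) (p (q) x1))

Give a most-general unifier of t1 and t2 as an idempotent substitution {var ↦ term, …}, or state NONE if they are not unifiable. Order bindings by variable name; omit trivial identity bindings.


{y1 ↦ (q)}


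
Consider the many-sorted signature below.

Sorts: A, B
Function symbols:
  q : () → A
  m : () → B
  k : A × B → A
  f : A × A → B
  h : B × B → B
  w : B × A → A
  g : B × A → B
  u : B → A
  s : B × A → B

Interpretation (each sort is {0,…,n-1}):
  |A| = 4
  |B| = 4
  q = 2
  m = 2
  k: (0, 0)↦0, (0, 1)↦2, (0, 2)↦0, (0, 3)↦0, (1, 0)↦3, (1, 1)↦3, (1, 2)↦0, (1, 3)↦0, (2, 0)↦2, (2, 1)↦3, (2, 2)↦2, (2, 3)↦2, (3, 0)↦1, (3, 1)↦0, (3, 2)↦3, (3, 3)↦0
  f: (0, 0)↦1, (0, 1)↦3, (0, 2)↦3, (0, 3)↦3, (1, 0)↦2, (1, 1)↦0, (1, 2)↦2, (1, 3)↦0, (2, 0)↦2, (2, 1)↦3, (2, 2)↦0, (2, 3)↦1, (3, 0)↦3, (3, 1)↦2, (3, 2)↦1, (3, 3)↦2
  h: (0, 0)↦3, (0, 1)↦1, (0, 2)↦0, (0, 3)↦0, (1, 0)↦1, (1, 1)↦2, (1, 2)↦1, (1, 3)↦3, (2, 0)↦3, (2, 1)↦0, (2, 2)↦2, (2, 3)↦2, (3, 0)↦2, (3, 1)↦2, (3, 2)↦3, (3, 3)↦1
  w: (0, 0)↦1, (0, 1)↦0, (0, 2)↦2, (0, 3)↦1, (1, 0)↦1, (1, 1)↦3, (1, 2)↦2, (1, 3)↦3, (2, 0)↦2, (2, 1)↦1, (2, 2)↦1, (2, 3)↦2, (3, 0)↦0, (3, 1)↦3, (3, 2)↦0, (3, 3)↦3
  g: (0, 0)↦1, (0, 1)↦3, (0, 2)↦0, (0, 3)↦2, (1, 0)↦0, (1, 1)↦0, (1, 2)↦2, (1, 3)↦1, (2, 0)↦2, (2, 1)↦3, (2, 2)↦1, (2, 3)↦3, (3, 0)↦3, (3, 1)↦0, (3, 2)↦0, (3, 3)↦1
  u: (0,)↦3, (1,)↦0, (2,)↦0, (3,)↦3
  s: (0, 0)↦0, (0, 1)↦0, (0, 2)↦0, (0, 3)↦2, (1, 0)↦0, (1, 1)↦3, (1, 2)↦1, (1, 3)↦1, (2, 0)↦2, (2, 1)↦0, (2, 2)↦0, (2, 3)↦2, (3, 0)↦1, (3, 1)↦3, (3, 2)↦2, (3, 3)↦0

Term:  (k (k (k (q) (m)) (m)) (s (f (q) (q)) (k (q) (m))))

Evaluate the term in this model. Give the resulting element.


value = 2

  q = 2
  m = 2
  (k (q) (m)) = k(2, 2) = 2
  m = 2
  (k (k (q) (m)) (m)) = k(2, 2) = 2
  q = 2
  q = 2
  (f (q) (q)) = f(2, 2) = 0
  q = 2
  m = 2
  (k (q) (m)) = k(2, 2) = 2
  (s (f (q) (q)) (k (q) (m))) = s(0, 2) = 0
  (k (k (k (q) (m)) (m)) (s (f (q) (q)) (k (q) (m)))) = k(2, 0) = 2


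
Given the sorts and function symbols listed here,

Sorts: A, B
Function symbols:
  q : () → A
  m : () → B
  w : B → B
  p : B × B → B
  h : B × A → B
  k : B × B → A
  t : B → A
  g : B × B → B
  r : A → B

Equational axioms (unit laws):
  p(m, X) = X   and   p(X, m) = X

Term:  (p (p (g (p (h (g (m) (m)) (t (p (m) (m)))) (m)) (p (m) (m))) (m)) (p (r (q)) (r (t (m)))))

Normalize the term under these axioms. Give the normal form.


normal form = (p (g (h (g (m) (m)) (t (m))) (m)) (p (r (q)) (r (t (m)))))

1. (p (p (g (p (h (g (m) (m)) (t (p (m) (m)))) (m)) (p (m) (m))) (m)) (p (r (q)) (r (t (m)))))  →  (p (g (p (h (g (m) (m)) (t (p (m) (m)))) (m)) (p (m) (m))) (p (r (q)) (r (t (m)))))
2. (p (g (p (h (g (m) (m)) (t (p (m) (m)))) (m)) (p (m) (m))) (p (r (q)) (r (t (m)))))  →  (p (g (h (g (m) (m)) (t (p (m) (m)))) (p (m) (m))) (p (r (q)) (r (t (m)))))
3. (p (g (h (g (m) (m)) (t (p (m) (m)))) (p (m) (m))) (p (r (q)) (r (t (m)))))  →  (p (g (h (g (m) (m)) (t (m))) (p (m) (m))) (p (r (q)) (r (t (m)))))
4. (p (g (h (g (m) (m)) (t (m))) (p (m) (m))) (p (r (q)) (r (t (m)))))  →  (p (g (h (g (m) (m)) (t (m))) (m)) (p (r (q)) (r (t (m)))))


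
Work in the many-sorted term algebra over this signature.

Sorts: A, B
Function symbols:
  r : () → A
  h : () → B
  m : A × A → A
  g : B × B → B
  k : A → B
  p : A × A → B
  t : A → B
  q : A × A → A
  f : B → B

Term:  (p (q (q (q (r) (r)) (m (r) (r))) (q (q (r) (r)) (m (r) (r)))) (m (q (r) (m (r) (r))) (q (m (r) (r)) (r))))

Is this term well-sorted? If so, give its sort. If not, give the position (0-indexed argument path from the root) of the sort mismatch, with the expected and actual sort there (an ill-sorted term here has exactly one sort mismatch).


well-sorted; sort = B

        (r) : A
        (r) : A
      (q (r) (r)) : A
        (r) : A
        (r) : A
      (m (r) (r)) : A
    (q (q (r) (r)) (m (r) (r))) : A
        (r) : A
        (r) : A
      (q (r) (r)) : A
        (r) : A
        (r) : A
      (m (r) (r)) : A
    (q (q (r) (r)) (m (r) (r))) : A
  (q (q (q (r) (r)) (m (r) (r))) (q (q (r) (r)) (m (r) (r)))) : A
      (r) : A
        (r) : A
        (r) : A
      (m (r) (r)) : A
    (q (r) (m (r) (r))) : A
        (r) : A
        (r) : A
      (m (r) (r)) : A
      (r) : A
    (q (m (r) (r)) (r)) : A
  (m (q (r) (m (r) (r))) (q (m (r) (r)) (r))) : A
(p (q (q (q (r) (r)) (m (r) (r))) (q (q (r) (r)) (m (r) (r)))) (m (q (r) (m (r) (r))) (q (m (r) (r)) (r)))) : B


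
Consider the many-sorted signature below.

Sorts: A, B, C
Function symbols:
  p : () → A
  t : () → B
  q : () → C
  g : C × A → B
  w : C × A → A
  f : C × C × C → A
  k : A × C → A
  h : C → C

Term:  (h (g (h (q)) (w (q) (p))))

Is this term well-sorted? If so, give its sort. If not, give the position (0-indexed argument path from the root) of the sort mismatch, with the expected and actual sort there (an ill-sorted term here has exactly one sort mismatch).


      (q) : C
    (h (q)) : C
      (q) : C
      (p) : A
    (w (q) (p)) : A
  (g (h (q)) (w (q) (p))) : B
(h (g (h (q)) (w (q) (p)))) : ✗ arg 0 at [0] has sort B, expected C

ill-sorted at position [0]: expected C, got B


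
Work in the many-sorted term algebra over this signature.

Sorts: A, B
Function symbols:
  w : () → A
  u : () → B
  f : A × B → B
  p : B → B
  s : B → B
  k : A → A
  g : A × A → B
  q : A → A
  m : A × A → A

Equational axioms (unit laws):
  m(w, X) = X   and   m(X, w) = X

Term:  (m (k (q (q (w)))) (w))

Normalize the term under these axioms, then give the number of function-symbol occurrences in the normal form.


size = 4

1. (m (k (q (q (w)))) (w))  →  (k (q (q (w))))
normal form: (k (q (q (w))))


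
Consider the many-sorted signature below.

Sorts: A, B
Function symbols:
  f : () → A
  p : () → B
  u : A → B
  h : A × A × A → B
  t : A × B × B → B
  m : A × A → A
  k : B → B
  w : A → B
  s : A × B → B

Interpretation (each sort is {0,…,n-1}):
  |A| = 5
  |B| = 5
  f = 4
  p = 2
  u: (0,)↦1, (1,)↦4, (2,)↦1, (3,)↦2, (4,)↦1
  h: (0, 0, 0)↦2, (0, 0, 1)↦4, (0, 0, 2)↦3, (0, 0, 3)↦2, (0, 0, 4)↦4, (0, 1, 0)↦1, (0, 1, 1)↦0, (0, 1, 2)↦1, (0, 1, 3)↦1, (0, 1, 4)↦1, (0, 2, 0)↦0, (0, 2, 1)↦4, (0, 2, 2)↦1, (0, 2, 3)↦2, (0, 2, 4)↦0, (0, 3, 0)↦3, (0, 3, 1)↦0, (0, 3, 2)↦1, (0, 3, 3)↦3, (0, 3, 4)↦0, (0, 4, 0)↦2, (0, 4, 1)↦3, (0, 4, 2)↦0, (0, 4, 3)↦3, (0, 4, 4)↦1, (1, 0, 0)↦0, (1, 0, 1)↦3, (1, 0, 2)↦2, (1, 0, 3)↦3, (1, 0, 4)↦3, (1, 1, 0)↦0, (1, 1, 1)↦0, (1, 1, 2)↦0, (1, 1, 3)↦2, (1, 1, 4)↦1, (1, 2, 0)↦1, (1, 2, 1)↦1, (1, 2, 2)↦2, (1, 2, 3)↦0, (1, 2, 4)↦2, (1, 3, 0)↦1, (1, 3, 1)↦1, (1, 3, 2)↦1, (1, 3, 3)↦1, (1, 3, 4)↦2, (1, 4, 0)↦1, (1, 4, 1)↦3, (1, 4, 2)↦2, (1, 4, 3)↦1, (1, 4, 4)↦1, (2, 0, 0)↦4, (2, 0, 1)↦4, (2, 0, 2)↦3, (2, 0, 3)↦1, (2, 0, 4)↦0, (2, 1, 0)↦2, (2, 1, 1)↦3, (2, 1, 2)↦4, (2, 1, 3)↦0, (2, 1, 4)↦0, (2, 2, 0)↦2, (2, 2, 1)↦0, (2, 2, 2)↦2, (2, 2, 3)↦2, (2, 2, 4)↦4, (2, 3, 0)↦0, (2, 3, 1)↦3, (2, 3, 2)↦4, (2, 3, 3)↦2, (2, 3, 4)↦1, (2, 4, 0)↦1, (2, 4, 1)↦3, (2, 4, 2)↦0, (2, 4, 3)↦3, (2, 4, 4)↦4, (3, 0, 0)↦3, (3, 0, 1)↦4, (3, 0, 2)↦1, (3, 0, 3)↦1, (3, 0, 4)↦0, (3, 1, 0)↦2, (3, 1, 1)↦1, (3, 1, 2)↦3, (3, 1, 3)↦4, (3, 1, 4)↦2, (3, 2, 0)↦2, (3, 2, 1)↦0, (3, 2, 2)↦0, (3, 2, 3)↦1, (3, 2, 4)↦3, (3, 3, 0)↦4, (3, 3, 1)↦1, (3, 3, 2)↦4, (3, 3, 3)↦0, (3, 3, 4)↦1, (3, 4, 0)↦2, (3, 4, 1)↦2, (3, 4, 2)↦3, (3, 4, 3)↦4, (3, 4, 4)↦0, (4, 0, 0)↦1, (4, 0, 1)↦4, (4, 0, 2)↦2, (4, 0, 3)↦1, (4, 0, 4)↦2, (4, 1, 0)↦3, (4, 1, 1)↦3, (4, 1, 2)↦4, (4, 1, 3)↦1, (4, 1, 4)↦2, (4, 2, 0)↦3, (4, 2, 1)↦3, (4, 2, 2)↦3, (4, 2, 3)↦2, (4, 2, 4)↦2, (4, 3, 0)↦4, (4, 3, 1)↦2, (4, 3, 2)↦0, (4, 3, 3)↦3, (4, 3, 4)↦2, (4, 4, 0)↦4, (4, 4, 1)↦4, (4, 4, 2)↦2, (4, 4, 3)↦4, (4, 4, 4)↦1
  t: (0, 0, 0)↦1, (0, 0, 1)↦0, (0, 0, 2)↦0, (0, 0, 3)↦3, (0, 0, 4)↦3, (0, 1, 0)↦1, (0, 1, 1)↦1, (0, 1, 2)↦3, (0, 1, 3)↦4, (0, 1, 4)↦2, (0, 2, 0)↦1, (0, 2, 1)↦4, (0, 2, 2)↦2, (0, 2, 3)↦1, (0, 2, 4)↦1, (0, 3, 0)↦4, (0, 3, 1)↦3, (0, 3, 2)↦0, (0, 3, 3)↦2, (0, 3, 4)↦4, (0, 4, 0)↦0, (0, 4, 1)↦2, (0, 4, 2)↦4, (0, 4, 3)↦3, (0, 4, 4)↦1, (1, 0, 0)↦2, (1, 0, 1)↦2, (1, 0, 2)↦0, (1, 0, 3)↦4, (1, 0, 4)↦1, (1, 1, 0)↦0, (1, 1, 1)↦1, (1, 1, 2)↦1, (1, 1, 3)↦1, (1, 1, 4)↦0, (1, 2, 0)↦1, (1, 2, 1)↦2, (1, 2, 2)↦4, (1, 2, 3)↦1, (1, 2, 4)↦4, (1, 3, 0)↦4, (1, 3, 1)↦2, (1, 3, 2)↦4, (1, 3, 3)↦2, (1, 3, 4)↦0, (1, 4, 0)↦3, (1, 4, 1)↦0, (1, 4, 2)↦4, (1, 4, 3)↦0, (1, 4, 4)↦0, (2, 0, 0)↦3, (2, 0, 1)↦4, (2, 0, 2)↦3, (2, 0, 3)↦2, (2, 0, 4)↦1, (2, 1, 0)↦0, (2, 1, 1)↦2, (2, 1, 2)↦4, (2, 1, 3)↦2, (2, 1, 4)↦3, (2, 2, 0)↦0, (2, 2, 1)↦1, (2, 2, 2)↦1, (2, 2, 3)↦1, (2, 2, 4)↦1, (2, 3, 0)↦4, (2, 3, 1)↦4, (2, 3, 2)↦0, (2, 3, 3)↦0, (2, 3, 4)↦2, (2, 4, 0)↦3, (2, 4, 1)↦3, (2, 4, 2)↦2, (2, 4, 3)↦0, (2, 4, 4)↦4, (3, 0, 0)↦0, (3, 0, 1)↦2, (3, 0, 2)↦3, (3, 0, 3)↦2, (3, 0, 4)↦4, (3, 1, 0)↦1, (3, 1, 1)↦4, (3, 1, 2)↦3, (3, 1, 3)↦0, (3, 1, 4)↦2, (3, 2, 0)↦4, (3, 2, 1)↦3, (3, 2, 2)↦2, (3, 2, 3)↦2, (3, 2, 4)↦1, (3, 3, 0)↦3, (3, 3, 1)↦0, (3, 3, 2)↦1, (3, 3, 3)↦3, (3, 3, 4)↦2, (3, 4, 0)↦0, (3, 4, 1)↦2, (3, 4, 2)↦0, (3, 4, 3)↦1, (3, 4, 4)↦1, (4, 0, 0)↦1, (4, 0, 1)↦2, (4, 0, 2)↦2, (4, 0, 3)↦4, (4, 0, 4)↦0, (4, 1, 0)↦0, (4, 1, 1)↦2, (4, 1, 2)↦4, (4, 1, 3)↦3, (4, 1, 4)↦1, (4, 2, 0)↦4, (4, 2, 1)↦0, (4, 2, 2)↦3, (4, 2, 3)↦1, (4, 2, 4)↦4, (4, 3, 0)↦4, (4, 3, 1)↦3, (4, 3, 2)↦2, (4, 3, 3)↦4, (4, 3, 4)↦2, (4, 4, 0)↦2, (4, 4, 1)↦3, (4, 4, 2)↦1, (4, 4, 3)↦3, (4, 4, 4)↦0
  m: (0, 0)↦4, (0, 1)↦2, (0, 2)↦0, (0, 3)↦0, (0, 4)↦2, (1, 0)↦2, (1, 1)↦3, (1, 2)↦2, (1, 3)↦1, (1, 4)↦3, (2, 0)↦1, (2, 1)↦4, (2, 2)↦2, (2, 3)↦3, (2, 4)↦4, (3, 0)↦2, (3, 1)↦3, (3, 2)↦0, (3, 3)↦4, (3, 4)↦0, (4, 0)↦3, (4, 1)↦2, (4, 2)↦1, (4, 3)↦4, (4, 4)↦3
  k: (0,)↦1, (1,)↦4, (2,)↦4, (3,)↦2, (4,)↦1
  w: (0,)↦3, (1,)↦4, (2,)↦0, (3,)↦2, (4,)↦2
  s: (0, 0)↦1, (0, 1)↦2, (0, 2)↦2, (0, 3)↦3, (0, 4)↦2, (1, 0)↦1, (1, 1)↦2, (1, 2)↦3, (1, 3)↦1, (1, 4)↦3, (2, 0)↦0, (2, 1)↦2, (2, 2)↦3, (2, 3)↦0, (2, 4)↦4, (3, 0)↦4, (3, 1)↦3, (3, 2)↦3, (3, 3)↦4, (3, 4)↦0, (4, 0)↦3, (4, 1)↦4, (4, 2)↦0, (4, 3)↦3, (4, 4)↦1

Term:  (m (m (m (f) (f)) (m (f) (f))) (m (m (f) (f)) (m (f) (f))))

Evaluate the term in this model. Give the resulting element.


value = 3

  f = 4
  f = 4
  (m (f) (f)) = m(4, 4) = 3
  f = 4
  f = 4
  (m (f) (f)) = m(4, 4) = 3
  (m (m (f) (f)) (m (f) (f))) = m(3, 3) = 4
  f = 4
  f = 4
  (m (f) (f)) = m(4, 4) = 3
  f = 4
  f = 4
  (m (f) (f)) = m(4, 4) = 3
  (m (m (f) (f)) (m (f) (f))) = m(3, 3) = 4
  (m (m (m (f) (f)) (m (f) (f))) (m (m (f) (f)) (m (f) (f)))) = m(4, 4) = 3


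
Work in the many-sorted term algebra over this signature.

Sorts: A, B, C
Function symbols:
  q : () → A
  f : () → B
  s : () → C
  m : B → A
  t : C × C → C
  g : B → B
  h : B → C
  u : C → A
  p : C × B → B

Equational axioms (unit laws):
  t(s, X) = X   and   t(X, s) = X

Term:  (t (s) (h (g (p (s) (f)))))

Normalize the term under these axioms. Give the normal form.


normal form = (h (g (p (s) (f))))

1. (t (s) (h (g (p (s) (f)))))  →  (h (g (p (s) (f))))


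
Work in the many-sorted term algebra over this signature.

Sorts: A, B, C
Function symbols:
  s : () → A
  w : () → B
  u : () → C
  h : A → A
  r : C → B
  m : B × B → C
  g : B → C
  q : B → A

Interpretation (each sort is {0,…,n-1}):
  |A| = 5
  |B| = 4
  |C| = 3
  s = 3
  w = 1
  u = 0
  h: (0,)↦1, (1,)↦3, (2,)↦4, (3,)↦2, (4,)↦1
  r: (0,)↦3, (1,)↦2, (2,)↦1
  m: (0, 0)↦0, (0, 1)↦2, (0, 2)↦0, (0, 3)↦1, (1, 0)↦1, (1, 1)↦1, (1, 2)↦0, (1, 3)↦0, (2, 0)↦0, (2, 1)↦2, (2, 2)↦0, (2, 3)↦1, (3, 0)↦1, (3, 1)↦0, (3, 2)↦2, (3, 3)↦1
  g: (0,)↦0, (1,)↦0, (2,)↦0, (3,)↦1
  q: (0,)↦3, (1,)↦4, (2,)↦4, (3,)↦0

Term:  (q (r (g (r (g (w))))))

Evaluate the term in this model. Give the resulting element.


value = 4

  w = 1
  (g (w)) = g(1,) = 0
  (r (g (w))) = r(0,) = 3
  (g (r (g (w)))) = g(3,) = 1
  (r (g (r (g (w))))) = r(1,) = 2
  (q (r (g (r (g (w)))))) = q(2,) = 4


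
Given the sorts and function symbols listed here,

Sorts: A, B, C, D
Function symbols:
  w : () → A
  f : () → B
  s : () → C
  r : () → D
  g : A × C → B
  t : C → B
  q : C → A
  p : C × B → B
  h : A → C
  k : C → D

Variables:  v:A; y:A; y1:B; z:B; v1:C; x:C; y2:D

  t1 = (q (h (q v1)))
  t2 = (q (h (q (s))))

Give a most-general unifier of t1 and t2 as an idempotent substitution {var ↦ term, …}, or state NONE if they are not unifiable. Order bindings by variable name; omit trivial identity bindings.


{v1 ↦ (s)}


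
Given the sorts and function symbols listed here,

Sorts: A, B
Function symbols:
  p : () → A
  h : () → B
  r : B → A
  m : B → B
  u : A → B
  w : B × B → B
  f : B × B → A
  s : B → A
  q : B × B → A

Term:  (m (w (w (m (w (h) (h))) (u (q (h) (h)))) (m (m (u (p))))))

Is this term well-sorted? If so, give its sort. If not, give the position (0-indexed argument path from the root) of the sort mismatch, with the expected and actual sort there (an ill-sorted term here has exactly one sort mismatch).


          (h) : B
          (h) : B
        (w (h) (h)) : B
      (m (w (h) (h))) : B
          (h) : B
          (h) : B
        (q (h) (h)) : A
      (u (q (h) (h))) : B
    (w (m (w (h) (h))) (u (q (h) (h)))) : B
          (p) : A
        (u (p)) : B
      (m (u (p))) : B
    (m (m (u (p)))) : B
  (w (w (m (w (h) (h))) (u (q (h) (h)))) (m (m (u (p))))) : B
(m (w (w (m (w (h) (h))) (u (q (h) (h)))) (m (m (u (p)))))) : B

well-sorted; sort = B


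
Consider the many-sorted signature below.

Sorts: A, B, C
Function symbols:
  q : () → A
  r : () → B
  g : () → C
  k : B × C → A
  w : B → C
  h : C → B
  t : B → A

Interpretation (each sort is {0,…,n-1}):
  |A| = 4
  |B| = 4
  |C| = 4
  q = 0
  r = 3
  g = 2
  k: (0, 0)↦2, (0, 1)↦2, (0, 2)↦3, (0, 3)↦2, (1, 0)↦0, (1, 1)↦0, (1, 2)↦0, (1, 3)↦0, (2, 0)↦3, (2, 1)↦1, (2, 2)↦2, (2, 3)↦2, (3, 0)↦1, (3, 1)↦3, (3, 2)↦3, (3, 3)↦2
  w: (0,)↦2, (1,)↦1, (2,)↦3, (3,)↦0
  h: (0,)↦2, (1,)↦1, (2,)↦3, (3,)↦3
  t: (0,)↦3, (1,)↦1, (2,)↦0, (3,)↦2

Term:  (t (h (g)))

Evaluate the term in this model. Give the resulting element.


value = 2

  g = 2
  (h (g)) = h(2,) = 3
  (t (h (g))) = t(3,) = 2


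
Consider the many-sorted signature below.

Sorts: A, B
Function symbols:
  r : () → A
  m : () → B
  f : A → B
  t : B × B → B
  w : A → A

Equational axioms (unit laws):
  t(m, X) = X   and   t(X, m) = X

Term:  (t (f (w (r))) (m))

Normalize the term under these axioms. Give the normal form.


normal form = (f (w (r)))

1. (t (f (w (r))) (m))  →  (f (w (r)))


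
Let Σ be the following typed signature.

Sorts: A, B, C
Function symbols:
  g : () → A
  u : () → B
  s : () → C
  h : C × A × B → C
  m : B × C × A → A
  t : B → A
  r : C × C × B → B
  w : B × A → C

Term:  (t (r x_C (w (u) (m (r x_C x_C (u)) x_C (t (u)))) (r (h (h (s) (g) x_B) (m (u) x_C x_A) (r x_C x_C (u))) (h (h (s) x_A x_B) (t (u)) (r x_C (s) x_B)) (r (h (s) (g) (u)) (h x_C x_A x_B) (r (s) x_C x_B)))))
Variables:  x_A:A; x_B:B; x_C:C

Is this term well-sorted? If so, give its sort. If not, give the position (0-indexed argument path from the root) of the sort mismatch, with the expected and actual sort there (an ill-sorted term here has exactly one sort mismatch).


well-sorted; sort = A

    x_C : C
      (u) : B
          x_C : C
          x_C : C
          (u) : B
        (r x_C x_C (u)) : B
        x_C : C
          (u) : B
        (t (u)) : A
      (m (r x_C x_C (u)) x_C (t (u))) : A
    (w (u) (m (r x_C x_C (u)) x_C (t (u)))) : C
          (s) : C
          (g) : A
          x_B : B
        (h (s) (g) x_B) : C
          (u) : B
          x_C : C
          x_A : A
        (m (u) x_C x_A) : A
          x_C : C
          x_C : C
          (u) : B
        (r x_C x_C (u)) : B
      (h (h (s) (g) x_B) (m (u) x_C x_A) (r x_C x_C (u))) : C
          (s) : C
          x_A : A
          x_B : B
        (h (s) x_A x_B) : C
          (u) : B
        (t (u)) : A
          x_C : C
          (s) : C
          x_B : B
        (r x_C (s) x_B) : B
      (h (h (s) x_A x_B) (t (u)) (r x_C (s) x_B)) : C
          (s) : C
          (g) : A
          (u) : B
        (h (s) (g) (u)) : C
          x_C : C
          x_A : A
          x_B : B
        (h x_C x_A x_B) : C
          (s) : C
          x_C : C
          x_B : B
        (r (s) x_C x_B) : B
      (r (h (s) (g) (u)) (h x_C x_A x_B) (r (s) x_C x_B)) : B
    (r (h (h (s) (g) x_B) (m (u) x_C x_A) (r x_C x_C (u))) (h (h (s) x_A x_B) (t (u)) (r x_C (s) x_B)) (r (h (s) (g) (u)) (h x_C x_A x_B) (r (s) x_C x_B))) : B
  (r x_C (w (u) (m (r x_C x_C (u)) x_C (t (u)))) (r (h (h (s) (g) x_B) (m (u) x_C x_A) (r x_C x_C (u))) (h (h (s) x_A x_B) (t (u)) (r x_C (s) x_B)) (r (h (s) (g) (u)) (h x_C x_A x_B) (r (s) x_C x_B)))) : B
(t (r x_C (w (u) (m (r x_C x_C (u)) x_C (t (u)))) (r (h (h (s) (g) x_B) (m (u) x_C x_A) (r x_C x_C (u))) (h (h (s) x_A x_B) (t (u)) (r x_C (s) x_B)) (r (h (s) (g) (u)) (h x_C x_A x_B) (r (s) x_C x_B))))) : A


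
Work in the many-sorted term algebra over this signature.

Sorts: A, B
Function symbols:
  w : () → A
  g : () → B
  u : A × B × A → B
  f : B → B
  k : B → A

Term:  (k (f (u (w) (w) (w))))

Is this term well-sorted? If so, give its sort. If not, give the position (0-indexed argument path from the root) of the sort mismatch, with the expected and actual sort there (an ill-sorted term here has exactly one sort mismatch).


      (w) : A
      (w) : A
      (w) : A
    (u (w) (w) (w)) : ✗ arg 1 at [0, 0, 1] has sort A, expected B

ill-sorted at position [0, 0, 1]: expected B, got A


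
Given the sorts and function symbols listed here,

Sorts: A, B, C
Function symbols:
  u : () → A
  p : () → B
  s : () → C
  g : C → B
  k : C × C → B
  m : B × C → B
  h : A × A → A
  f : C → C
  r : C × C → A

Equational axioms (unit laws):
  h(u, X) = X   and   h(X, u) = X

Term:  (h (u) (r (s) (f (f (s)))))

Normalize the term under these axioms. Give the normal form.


normal form = (r (s) (f (f (s))))

1. (h (u) (r (s) (f (f (s)))))  →  (r (s) (f (f (s))))


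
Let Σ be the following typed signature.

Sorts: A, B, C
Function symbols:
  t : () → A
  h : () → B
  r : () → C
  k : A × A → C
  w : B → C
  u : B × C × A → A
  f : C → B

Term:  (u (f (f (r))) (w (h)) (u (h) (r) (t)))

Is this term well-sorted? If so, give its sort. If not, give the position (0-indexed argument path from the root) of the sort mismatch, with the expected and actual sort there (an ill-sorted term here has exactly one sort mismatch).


      (r) : C
    (f (r)) : B
  (f (f (r))) : ✗ arg 0 at [0, 0] has sort B, expected C
    (h) : B
  (w (h)) : C
    (h) : B
    (r) : C
    (t) : A
  (u (h) (r) (t)) : A

ill-sorted at position [0, 0]: expected C, got B


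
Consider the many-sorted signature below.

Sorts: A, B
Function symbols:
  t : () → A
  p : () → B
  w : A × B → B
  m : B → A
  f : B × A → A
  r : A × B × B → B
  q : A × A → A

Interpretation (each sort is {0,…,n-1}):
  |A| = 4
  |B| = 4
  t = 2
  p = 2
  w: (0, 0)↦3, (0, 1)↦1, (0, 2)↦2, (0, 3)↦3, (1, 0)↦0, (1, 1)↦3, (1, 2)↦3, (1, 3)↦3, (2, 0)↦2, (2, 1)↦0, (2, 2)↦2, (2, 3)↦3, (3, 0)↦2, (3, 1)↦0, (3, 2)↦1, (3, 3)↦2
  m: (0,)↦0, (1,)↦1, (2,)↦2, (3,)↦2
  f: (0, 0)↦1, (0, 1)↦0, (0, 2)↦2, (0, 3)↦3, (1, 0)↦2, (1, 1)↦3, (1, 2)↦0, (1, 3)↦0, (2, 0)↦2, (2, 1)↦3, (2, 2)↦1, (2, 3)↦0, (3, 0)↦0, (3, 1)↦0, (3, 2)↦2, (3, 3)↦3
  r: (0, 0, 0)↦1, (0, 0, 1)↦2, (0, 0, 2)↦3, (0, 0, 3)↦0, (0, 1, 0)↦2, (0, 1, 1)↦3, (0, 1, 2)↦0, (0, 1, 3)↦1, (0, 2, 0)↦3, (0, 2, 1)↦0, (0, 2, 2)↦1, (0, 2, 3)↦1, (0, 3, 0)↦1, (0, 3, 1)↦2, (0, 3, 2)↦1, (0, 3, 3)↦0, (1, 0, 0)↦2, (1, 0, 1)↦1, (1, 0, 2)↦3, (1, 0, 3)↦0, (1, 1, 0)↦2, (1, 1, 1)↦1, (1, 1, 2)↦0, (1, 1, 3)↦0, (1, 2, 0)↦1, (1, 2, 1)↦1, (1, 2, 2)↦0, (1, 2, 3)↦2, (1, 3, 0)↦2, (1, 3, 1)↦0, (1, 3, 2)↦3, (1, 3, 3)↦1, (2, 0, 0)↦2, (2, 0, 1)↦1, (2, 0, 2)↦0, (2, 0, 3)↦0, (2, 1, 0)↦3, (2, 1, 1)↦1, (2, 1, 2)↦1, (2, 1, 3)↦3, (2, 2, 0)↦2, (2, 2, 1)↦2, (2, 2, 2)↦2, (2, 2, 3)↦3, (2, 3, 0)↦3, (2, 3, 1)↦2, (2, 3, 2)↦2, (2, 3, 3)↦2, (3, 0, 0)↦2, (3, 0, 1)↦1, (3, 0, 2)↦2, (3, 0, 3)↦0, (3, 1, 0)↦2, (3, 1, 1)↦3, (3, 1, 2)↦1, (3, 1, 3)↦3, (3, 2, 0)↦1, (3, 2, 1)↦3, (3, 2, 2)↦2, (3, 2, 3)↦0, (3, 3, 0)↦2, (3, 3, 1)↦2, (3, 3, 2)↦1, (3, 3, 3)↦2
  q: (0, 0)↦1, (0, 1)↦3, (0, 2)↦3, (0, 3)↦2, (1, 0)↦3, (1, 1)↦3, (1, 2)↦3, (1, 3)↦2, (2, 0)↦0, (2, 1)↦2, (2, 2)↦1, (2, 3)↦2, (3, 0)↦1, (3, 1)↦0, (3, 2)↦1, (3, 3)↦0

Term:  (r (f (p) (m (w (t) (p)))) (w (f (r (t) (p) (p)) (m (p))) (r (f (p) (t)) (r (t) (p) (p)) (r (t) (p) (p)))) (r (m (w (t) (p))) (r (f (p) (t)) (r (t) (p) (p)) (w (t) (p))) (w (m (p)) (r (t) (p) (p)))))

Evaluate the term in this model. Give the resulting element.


value = 2

  p = 2
  t = 2
  p = 2
  (w (t) (p)) = w(2, 2) = 2
  (m (w (t) (p))) = m(2,) = 2
  (f (p) (m (w (t) (p)))) = f(2, 2) = 1
  t = 2
  p = 2
  p = 2
  (r (t) (p) (p)) = r(2, 2, 2) = 2
  p = 2
  (m (p)) = m(2,) = 2
  (f (r (t) (p) (p)) (m (p))) = f(2, 2) = 1
  p = 2
  t = 2
  (f (p) (t)) = f(2, 2) = 1
  t = 2
  p = 2
  p = 2
  (r (t) (p) (p)) = r(2, 2, 2) = 2
  t = 2
  p = 2
  p = 2
  (r (t) (p) (p)) = r(2, 2, 2) = 2
  (r (f (p) (t)) (r (t) (p) (p)) (r (t) (p) (p))) = r(1, 2, 2) = 0
  (w (f (r (t) (p) (p)) (m (p))) (r (f (p) (t)) (r (t) (p) (p)) (r (t) (p) (p)))) = w(1, 0) = 0
  t = 2
  p = 2
  (w (t) (p)) = w(2, 2) = 2
  (m (w (t) (p))) = m(2,) = 2
  p = 2
  t = 2
  (f (p) (t)) = f(2, 2) = 1
  t = 2
  p = 2
  p = 2
  (r (t) (p) (p)) = r(2, 2, 2) = 2
  t = 2
  p = 2
  (w (t) (p)) = w(2, 2) = 2
  (r (f (p) (t)) (r (t) (p) (p)) (w (t) (p))) = r(1, 2, 2) = 0
  p = 2
  (m (p)) = m(2,) = 2
  t = 2
  p = 2
  p = 2
  (r (t) (p) (p)) = r(2, 2, 2) = 2
  (w (m (p)) (r (t) (p) (p))) = w(2, 2) = 2
  (r (m (w (t) (p))) (r (f (p) (t)) (r (t) (p) (p)) (w (t) (p))) (w (m (p)) (r (t) (p) (p)))) = r(2, 0, 2) = 0
  (r (f (p) (m (w (t) (p)))) (w (f (r (t) (p) (p)) (m (p))) (r (f (p) (t)) (r (t) (p) (p)) (r (t) (p) (p)))) (r (m (w (t) (p))) (r (f (p) (t)) (r (t) (p) (p)) (w (t) (p))) (w (m (p)) (r (t) (p) (p))))) = r(1, 0, 0) = 2


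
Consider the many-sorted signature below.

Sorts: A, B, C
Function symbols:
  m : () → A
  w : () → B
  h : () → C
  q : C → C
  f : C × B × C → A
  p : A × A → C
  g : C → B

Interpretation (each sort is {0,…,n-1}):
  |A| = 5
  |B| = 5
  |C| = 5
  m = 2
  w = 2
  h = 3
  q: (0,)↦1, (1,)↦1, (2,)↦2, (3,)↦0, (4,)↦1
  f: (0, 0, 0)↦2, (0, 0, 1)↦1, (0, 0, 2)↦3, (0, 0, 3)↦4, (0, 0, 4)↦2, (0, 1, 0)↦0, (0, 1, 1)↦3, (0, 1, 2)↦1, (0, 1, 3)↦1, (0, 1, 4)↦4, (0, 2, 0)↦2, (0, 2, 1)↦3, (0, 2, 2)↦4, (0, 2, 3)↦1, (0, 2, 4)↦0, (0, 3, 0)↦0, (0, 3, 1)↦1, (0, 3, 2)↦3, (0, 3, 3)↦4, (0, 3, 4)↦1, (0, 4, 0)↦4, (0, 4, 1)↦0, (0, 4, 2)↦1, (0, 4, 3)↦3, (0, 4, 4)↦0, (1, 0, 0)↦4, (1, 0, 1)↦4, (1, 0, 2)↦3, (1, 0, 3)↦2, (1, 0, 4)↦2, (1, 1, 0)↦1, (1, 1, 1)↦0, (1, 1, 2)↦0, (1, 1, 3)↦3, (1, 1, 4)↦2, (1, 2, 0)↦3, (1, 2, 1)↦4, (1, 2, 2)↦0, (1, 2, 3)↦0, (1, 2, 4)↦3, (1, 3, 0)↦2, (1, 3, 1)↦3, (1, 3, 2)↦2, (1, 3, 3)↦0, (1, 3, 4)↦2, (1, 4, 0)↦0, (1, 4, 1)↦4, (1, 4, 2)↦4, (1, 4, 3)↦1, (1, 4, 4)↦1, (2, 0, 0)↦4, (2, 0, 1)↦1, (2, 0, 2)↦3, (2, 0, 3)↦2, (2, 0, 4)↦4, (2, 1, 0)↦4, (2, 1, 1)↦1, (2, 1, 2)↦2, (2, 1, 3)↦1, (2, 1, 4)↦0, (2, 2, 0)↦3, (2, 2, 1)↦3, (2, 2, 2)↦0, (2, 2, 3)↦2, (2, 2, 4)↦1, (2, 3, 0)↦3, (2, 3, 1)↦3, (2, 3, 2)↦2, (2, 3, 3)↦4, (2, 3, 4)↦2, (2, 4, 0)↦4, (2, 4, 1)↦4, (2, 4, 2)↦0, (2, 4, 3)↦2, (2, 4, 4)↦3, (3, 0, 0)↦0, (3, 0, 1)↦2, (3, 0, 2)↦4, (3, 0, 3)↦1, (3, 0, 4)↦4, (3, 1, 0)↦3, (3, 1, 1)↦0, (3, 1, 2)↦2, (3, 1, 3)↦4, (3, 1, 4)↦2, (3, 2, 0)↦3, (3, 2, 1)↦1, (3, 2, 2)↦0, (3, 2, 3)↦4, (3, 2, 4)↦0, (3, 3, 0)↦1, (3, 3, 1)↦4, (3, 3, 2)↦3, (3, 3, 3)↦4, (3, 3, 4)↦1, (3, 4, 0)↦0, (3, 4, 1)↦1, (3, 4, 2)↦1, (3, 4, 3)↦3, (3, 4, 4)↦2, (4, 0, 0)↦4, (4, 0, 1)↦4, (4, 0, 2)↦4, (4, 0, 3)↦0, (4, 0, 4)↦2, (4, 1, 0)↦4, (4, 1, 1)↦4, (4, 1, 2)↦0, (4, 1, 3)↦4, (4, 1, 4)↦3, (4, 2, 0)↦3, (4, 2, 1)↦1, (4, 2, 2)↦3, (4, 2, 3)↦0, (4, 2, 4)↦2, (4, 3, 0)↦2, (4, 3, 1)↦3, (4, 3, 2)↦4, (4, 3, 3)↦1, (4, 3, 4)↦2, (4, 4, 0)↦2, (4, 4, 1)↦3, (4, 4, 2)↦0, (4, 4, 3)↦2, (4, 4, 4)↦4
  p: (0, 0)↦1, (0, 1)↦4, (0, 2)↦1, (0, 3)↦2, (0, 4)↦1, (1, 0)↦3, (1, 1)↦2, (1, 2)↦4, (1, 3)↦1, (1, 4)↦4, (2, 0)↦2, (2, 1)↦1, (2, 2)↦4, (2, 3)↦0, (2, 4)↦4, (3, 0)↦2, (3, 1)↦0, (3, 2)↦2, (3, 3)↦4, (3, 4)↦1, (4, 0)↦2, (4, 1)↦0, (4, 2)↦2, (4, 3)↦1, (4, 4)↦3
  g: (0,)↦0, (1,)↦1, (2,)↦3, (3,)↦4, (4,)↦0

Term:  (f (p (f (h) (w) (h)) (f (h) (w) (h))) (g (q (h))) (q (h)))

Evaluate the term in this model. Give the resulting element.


  h = 3
  w = 2
  h = 3
  (f (h) (w) (h)) = f(3, 2, 3) = 4
  h = 3
  w = 2
  h = 3
  (f (h) (w) (h)) = f(3, 2, 3) = 4
  (p (f (h) (w) (h)) (f (h) (w) (h))) = p(4, 4) = 3
  h = 3
  (q (h)) = q(3,) = 0
  (g (q (h))) = g(0,) = 0
  h = 3
  (q (h)) = q(3,) = 0
  (f (p (f (h) (w) (h)) (f (h) (w) (h))) (g (q (h))) (q (h))) = f(3, 0, 0) = 0

value = 0


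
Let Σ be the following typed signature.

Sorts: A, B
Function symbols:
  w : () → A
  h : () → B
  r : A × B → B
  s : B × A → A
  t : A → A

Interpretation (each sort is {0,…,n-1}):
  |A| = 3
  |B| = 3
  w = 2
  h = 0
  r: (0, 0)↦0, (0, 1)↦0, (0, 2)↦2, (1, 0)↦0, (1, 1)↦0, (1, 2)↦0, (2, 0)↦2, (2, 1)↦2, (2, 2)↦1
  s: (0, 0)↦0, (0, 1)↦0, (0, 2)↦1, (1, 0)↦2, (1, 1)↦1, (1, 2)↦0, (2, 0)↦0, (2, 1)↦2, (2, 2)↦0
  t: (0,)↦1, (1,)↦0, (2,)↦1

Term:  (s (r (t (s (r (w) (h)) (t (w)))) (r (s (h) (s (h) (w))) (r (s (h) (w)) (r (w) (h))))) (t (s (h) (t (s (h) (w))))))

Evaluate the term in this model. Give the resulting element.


  w = 2
  h = 0
  (r (w) (h)) = r(2, 0) = 2
  w = 2
  (t (w)) = t(2,) = 1
  (s (r (w) (h)) (t (w))) = s(2, 1) = 2
  (t (s (r (w) (h)) (t (w)))) = t(2,) = 1
  h = 0
  h = 0
  w = 2
  (s (h) (w)) = s(0, 2) = 1
  (s (h) (s (h) (w))) = s(0, 1) = 0
  h = 0
  w = 2
  (s (h) (w)) = s(0, 2) = 1
  w = 2
  h = 0
  (r (w) (h)) = r(2, 0) = 2
  (r (s (h) (w)) (r (w) (h))) = r(1, 2) = 0
  (r (s (h) (s (h) (w))) (r (s (h) (w)) (r (w) (h)))) = r(0, 0) = 0
  (r (t (s (r (w) (h)) (t (w)))) (r (s (h) (s (h) (w))) (r (s (h) (w)) (r (w) (h))))) = r(1, 0) = 0
  h = 0
  h = 0
  w = 2
  (s (h) (w)) = s(0, 2) = 1
  (t (s (h) (w))) = t(1,) = 0
  (s (h) (t (s (h) (w)))) = s(0, 0) = 0
  (t (s (h) (t (s (h) (w))))) = t(0,) = 1
  (s (r (t (s (r (w) (h)) (t (w)))) (r (s (h) (s (h) (w))) (r (s (h) (w)) (r (w) (h))))) (t (s (h) (t (s (h) (w)))))) = s(0, 1) = 0

value = 0


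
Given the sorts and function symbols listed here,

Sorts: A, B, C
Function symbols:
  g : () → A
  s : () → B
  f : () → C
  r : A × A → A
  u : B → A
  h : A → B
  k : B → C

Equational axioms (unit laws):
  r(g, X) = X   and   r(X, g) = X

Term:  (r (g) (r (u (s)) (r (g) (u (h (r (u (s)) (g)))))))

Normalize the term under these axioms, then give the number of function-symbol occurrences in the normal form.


1. (r (g) (r (u (s)) (r (g) (u (h (r (u (s)) (g)))))))  →  (r (u (s)) (r (g) (u (h (r (u (s)) (g))))))
2. (r (u (s)) (r (g) (u (h (r (u (s)) (g))))))  →  (r (u (s)) (u (h (r (u (s)) (g)))))
3. (r (u (s)) (u (h (r (u (s)) (g)))))  →  (r (u (s)) (u (h (u (s)))))
normal form: (r (u (s)) (u (h (u (s)))))

size = 7


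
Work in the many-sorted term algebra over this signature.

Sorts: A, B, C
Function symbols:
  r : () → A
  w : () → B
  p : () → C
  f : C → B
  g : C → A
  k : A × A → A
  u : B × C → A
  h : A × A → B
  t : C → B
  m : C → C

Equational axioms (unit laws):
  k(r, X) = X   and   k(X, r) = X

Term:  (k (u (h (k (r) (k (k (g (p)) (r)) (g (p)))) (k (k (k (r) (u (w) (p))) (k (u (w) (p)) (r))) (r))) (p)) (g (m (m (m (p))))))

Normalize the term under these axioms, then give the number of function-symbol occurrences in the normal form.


1. (k (u (h (k (r) (k (k (g (p)) (r)) (g (p)))) (k (k (k (r) (u (w) (p))) (k (u (w) (p)) (r))) (r))) (p)) (g (m (m (m (p))))))  →  (k (u (h (k (k (g (p)) (r)) (g (p))) (k (k (k (r) (u (w) (p))) (k (u (w) (p)) (r))) (r))) (p)) (g (m (m (m (p))))))
2. (k (u (h (k (k (g (p)) (r)) (g (p))) (k (k (k (r) (u (w) (p))) (k (u (w) (p)) (r))) (r))) (p)) (g (m (m (m (p))))))  →  (k (u (h (k (g (p)) (g (p))) (k (k (k (r) (u (w) (p))) (k (u (w) (p)) (r))) (r))) (p)) (g (m (m (m (p))))))
3. (k (u (h (k (g (p)) (g (p))) (k (k (k (r) (u (w) (p))) (k (u (w) (p)) (r))) (r))) (p)) (g (m (m (m (p))))))  →  (k (u (h (k (g (p)) (g (p))) (k (k (r) (u (w) (p))) (k (u (w) (p)) (r)))) (p)) (g (m (m (m (p))))))
4. (k (u (h (k (g (p)) (g (p))) (k (k (r) (u (w) (p))) (k (u (w) (p)) (r)))) (p)) (g (m (m (m (p))))))  →  (k (u (h (k (g (p)) (g (p))) (k (u (w) (p)) (k (u (w) (p)) (r)))) (p)) (g (m (m (m (p))))))
5. (k (u (h (k (g (p)) (g (p))) (k (u (w) (p)) (k (u (w) (p)) (r)))) (p)) (g (m (m (m (p))))))  →  (k (u (h (k (g (p)) (g (p))) (k (u (w) (p)) (u (w) (p)))) (p)) (g (m (m (m (p))))))
normal form: (k (u (h (k (g (p)) (g (p))) (k (u (w) (p)) (u (w) (p)))) (p)) (g (m (m (m (p))))))

size = 21


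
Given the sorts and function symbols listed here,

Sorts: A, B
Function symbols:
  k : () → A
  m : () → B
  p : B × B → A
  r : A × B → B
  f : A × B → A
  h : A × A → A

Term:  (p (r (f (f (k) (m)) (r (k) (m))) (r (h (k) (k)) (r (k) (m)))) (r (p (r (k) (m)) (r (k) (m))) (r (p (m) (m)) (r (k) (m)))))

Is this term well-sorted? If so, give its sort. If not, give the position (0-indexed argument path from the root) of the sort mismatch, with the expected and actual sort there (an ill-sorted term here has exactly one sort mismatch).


well-sorted; sort = A

        (k) : A
        (m) : B
      (f (k) (m)) : A
        (k) : A
        (m) : B
      (r (k) (m)) : B
    (f (f (k) (m)) (r (k) (m))) : A
        (k) : A
        (k) : A
      (h (k) (k)) : A
        (k) : A
        (m) : B
      (r (k) (m)) : B
    (r (h (k) (k)) (r (k) (m))) : B
  (r (f (f (k) (m)) (r (k) (m))) (r (h (k) (k)) (r (k) (m)))) : B
        (k) : A
        (m) : B
      (r (k) (m)) : B
        (k) : A
        (m) : B
      (r (k) (m)) : B
    (p (r (k) (m)) (r (k) (m))) : A
        (m) : B
        (m) : B
      (p (m) (m)) : A
        (k) : A
        (m) : B
      (r (k) (m)) : B
    (r (p (m) (m)) (r (k) (m))) : B
  (r (p (r (k) (m)) (r (k) (m))) (r (p (m) (m)) (r (k) (m)))) : B
(p (r (f (f (k) (m)) (r (k) (m))) (r (h (k) (k)) (r (k) (m)))) (r (p (r (k) (m)) (r (k) (m))) (r (p (m) (m)) (r (k) (m))))) : A


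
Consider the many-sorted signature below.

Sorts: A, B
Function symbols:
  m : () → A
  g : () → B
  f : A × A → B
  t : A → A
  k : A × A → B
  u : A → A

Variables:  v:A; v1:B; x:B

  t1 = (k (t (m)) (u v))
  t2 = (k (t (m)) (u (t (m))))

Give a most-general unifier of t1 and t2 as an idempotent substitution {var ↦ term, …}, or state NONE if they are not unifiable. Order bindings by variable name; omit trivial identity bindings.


{v ↦ (t (m))}


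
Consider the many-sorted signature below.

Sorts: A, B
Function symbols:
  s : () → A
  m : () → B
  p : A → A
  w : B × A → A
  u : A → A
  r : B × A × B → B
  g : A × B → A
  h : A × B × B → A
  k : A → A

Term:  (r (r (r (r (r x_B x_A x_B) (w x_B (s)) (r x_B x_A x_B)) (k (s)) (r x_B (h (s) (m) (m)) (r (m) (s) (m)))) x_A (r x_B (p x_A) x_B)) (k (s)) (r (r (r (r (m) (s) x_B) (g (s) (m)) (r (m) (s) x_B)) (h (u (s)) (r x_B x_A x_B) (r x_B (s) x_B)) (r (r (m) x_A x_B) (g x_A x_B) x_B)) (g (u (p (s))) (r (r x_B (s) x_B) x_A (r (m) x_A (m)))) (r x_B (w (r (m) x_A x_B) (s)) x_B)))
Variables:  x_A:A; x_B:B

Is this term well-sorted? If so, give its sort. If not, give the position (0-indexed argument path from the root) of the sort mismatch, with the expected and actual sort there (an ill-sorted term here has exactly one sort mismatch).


          x_B : B
          x_A : A
          x_B : B
        (r x_B x_A x_B) : B
          x_B : B
          (s) : A
        (w x_B (s)) : A
          x_B : B
          x_A : A
          x_B : B
        (r x_B x_A x_B) : B
      (r (r x_B x_A x_B) (w x_B (s)) (r x_B x_A x_B)) : B
        (s) : A
      (k (s)) : A
        x_B : B
          (s) : A
          (m) : B
          (m) : B
        (h (s) (m) (m)) : A
          (m) : B
          (s) : A
          (m) : B
        (r (m) (s) (m)) : B
      (r x_B (h (s) (m) (m)) (r (m) (s) (m))) : B
    (r (r (r x_B x_A x_B) (w x_B (s)) (r x_B x_A x_B)) (k (s)) (r x_B (h (s) (m) (m)) (r (m) (s) (m)))) : B
    x_A : A
      x_B : B
        x_A : A
      (p x_A) : A
      x_B : B
    (r x_B (p x_A) x_B) : B
  (r (r (r (r x_B x_A x_B) (w x_B (s)) (r x_B x_A x_B)) (k (s)) (r x_B (h (s) (m) (m)) (r (m) (s) (m)))) x_A (r x_B (p x_A) x_B)) : B
    (s) : A
  (k (s)) : A
          (m) : B
          (s) : A
          x_B : B
        (r (m) (s) x_B) : B
          (s) : A
          (m) : B
        (g (s) (m)) : A
          (m) : B
          (s) : A
          x_B : B
        (r (m) (s) x_B) : B
      (r (r (m) (s) x_B) (g (s) (m)) (r (m) (s) x_B)) : B
          (s) : A
        (u (s)) : A
          x_B : B
          x_A : A
          x_B : B
        (r x_B x_A x_B) : B
          x_B : B
          (s) : A
          x_B : B
        (r x_B (s) x_B) : B
      (h (u (s)) (r x_B x_A x_B) (r x_B (s) x_B)) : A
          (m) : B
          x_A : A
          x_B : B
        (r (m) x_A x_B) : B
          x_A : A
          x_B : B
        (g x_A x_B) : A
        x_B : B
      (r (r (m) x_A x_B) (g x_A x_B) x_B) : B
    (r (r (r (m) (s) x_B) (g (s) (m)) (r (m) (s) x_B)) (h (u (s)) (r x_B x_A x_B) (r x_B (s) x_B)) (r (r (m) x_A x_B) (g x_A x_B) x_B)) : B
          (s) : A
        (p (s)) : A
      (u (p (s))) : A
          x_B : B
          (s) : A
          x_B : B
        (r x_B (s) x_B) : B
        x_A : A
          (m) : B
          x_A : A
          (m) : B
        (r (m) x_A (m)) : B
      (r (r x_B (s) x_B) x_A (r (m) x_A (m))) : B
    (g (u (p (s))) (r (r x_B (s) x_B) x_A (r (m) x_A (m)))) : A
      x_B : B
          (m) : B
          x_A : A
          x_B : B
        (r (m) x_A x_B) : B
        (s) : A
      (w (r (m) x_A x_B) (s)) : A
      x_B : B
    (r x_B (w (r (m) x_A x_B) (s)) x_B) : B
  (r (r (r (r (m) (s) x_B) (g (s) (m)) (r (m) (s) x_B)) (h (u (s)) (r x_B x_A x_B) (r x_B (s) x_B)) (r (r (m) x_A x_B) (g x_A x_B) x_B)) (g (u (p (s))) (r (r x_B (s) x_B) x_A (r (m) x_A (m)))) (r x_B (w (r (m) x_A x_B) (s)) x_B)) : B
(r (r (r (r (r x_B x_A x_B) (w x_B (s)) (r x_B x_A x_B)) (k (s)) (r x_B (h (s) (m) (m)) (r (m) (s) (m)))) x_A (r x_B (p x_A) x_B)) (k (s)) (r (r (r (r (m) (s) x_B) (g (s) (m)) (r (m) (s) x_B)) (h (u (s)) (r x_B x_A x_B) (r x_B (s) x_B)) (r (r (m) x_A x_B) (g x_A x_B) x_B)) (g (u (p (s))) (r (r x_B (s) x_B) x_A (r (m) x_A (m)))) (r x_B (w (r (m) x_A x_B) (s)) x_B))) : B

well-sorted; sort = B
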